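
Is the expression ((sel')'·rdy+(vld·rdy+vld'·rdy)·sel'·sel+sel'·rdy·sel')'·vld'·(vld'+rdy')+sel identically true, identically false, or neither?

((sel')'·rdy+(vld·rdy+vld'·rdy)·sel'·sel+sel'·rdy·sel')'·vld'·(vld'+rdy')+sel
= ((sel')'·rdy+rdy·sel'·sel+sel'·rdy·sel')'·vld'·(vld'+rdy')+sel   — distribution
= ((sel')'·rdy+rdy·sel')'·vld'·(vld'+rdy')+sel   — distribution
= ((sel')'·rdy+rdy·sel')'·vld'+sel   — absorption
= (sel·rdy+rdy·sel')'·vld'+sel   — double negation
= rdy'·vld'+sel   — distribution
This depends on rdy, sel, vld, so it is not a constant.

neither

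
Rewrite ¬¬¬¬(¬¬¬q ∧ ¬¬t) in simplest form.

¬q ∧ t

¬¬¬¬(¬¬¬q ∧ ¬¬t)
= ¬¬¬(¬¬q ∨ ¬t)   — De Morgan
= ¬(¬¬q ∨ ¬t)   — double negation
= ¬q ∧ t   — De Morgan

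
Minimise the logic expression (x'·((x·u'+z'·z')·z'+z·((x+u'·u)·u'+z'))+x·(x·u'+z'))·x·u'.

x·u'

(x'·((x·u'+z'·z')·z'+z·((x+u'·u)·u'+z'))+x·(x·u'+z'))·x·u'
= (x'·((x·u'+z'·z')·z'+z·(x·u'+z'))+x·(x·u'+z'))·x·u'
= (x'·((x·u'+z')·z'+z·(x·u'+z'))+x·(x·u'+z'))·x·u'
= (x'·(x·u'+z')+x·(x·u'+z'))·x·u'
= (x·u'+z')·x·u'
= x·u'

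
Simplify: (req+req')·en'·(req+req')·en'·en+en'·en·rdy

0

(req+req')·en'·(req+req')·en'·en+en'·en·rdy
= (req+req')·en'·en+en'·en·rdy   [idempotence]
= en'·en+en'·en·rdy   [complement / identity]
= en'·en   [absorption]
= 0   [complement]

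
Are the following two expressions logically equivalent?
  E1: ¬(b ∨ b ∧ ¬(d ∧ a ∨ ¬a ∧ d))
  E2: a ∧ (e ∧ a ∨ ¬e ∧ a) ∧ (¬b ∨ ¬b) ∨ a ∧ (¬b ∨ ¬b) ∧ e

E1: ¬(b ∨ b ∧ ¬(d ∧ a ∨ ¬a ∧ d))
    = ¬(b ∨ b ∧ ¬d)   [distribution]
    = ¬b   [absorption]
E2: a ∧ (e ∧ a ∨ ¬e ∧ a) ∧ (¬b ∨ ¬b) ∨ a ∧ (¬b ∨ ¬b) ∧ e
    = a ∧ a ∧ (¬b ∨ ¬b) ∨ a ∧ (¬b ∨ ¬b) ∧ e   [distribution]
    = a ∧ (¬b ∨ ¬b) ∨ a ∧ (¬b ∨ ¬b) ∧ e   [idempotence]
    = a ∧ (¬b ∨ ¬b)   [absorption]
    = a ∧ ¬b   [idempotence]
These differ: at a=0, b=0, d=1, e=1, E1 = 1 but E2 = 0.

No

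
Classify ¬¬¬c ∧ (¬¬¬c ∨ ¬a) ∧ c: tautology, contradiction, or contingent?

¬¬¬c ∧ (¬¬¬c ∨ ¬a) ∧ c
= ¬¬¬c ∧ c   (absorption)
= ¬c ∧ c   (double negation)
= False   (complement)

contradiction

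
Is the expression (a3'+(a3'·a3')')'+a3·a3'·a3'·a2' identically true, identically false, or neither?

identically false

(a3'+(a3'·a3')')'+a3·a3'·a3'·a2'
= a3·a3'·a3'+a3·a3'·a3'·a2'   (De Morgan)
= a3·a3'·a3'+a3·a3'·a2'   (idempotence)
= a3·a3'+a3·a3'·a2'   (idempotence)
= a3·a3'   (absorption)
= 0   (complement)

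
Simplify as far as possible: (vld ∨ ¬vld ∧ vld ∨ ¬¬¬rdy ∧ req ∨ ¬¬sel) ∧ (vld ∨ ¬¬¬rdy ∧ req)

(vld ∨ ¬vld ∧ vld ∨ ¬¬¬rdy ∧ req ∨ ¬¬sel) ∧ (vld ∨ ¬¬¬rdy ∧ req)
= (vld ∨ ¬¬¬rdy ∧ req ∨ ¬¬sel) ∧ (vld ∨ ¬¬¬rdy ∧ req)
= (vld ∨ ¬¬¬rdy ∧ req ∨ sel) ∧ (vld ∨ ¬¬¬rdy ∧ req)
= vld ∨ ¬¬¬rdy ∧ req
= vld ∨ ¬rdy ∧ req

vld ∨ ¬rdy ∧ req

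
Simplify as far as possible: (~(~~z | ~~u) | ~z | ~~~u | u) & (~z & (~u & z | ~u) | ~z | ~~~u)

(~(~~z | ~~u) | ~z | ~~~u | u) & (~z & (~u & z | ~u) | ~z | ~~~u)
= (~(~~z | ~~u) | ~z | ~~~u | u) & (~z & ~u | ~z | ~~~u)
= (~z & ~u | ~z | ~~~u | u) & (~z & ~u | ~z | ~~~u)
= ~z & ~u | ~z | ~~~u
= ~z & ~u | ~z | ~u
= ~z | ~u

~z | ~u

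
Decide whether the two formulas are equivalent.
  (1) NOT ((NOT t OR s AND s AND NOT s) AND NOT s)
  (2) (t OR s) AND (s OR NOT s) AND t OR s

Yes

E1: NOT ((NOT t OR s AND s AND NOT s) AND NOT s)
    = NOT ((NOT t OR s AND NOT s) AND NOT s)   [idempotence]
    = NOT (NOT t AND NOT s)   [complement / identity]
    = t OR s   [De Morgan]
E2: (t OR s) AND (s OR NOT s) AND t OR s
    = (t OR s) AND t OR s   [complement / identity]
    = t OR s   [absorption]
Both reduce to t OR s, so they are equivalent.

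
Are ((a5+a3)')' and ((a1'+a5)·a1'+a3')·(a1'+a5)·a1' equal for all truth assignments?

No

E1: ((a5+a3)')'
    = a5+a3   — double negation
E2: ((a1'+a5)·a1'+a3')·(a1'+a5)·a1'
    = (a1'+a5)·a1'   — absorption
    = a1'   — absorption
These differ: at a1=1, a3=0, a5=1, E1 = 1 but E2 = 0.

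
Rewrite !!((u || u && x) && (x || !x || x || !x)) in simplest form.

!!((u || u && x) && (x || !x || x || !x))
= !!((u || u && x) && (x || !x))   (idempotence)
= !!(u && (x || !x))   (absorption)
= u && (x || !x)   (double negation)
= u   (complement / identity)

u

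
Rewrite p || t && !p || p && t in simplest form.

p || t

p || t && !p || p && t
= p || (!p || p) && t
= p || t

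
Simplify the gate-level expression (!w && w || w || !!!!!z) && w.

w

(!w && w || w || !!!!!z) && w
= (!w && w || w || !!!z) && w   — double negation
= (!w && w || w || !z) && w   — double negation
= (w || !z) && w   — complement / identity
= w   — absorption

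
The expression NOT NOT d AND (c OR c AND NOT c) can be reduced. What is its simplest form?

d AND c

NOT NOT d AND (c OR c AND NOT c)
= NOT NOT d AND c   — complement / identity
= d AND c   — double negation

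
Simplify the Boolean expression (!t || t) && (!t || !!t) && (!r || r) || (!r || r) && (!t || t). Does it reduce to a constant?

(!t || t) && (!t || !!t) && (!r || r) || (!r || r) && (!t || t)
= (!t || t) && (!t || t) && (!r || r) || (!r || r) && (!t || t)   — double negation
= (!r || r) && ((!t || t) && (!t || t) || !t || t)   — distribution
= (!r || r) && (!t || t || !t || t)   — idempotence
= (!r || r) && (!t || t)   — idempotence
= !t || t   — complement / identity
= true   — complement

true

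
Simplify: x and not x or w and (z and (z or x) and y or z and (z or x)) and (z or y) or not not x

x and not x or w and (z and (z or x) and y or z and (z or x)) and (z or y) or not not x
= x and not x or w and z and (z or x) and (z or y) or not not x   — absorption
= x and not x or w and z and (z or x) and (z or y) or x   — double negation
= w and z and (z or x) and (z or y) or x   — complement / identity
= w and z and (z or y) or x   — absorption
= w and z or x   — absorption

w and z or x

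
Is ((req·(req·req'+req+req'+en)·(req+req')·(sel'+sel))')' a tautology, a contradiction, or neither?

neither

((req·(req·req'+req+req'+en)·(req+req')·(sel'+sel))')'
= ((req·(req+req'+en)·(req+req')·(sel'+sel))')'   — complement / identity
= ((req·(req+req'+en)·(req+req'))')'   — complement / identity
= ((req·(req+req'))')'   — absorption
= req·(req+req')   — double negation
= req   — complement / identity
This depends on req, so it is not a constant.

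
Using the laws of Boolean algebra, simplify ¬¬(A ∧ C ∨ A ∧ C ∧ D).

A ∧ C

¬¬(A ∧ C ∨ A ∧ C ∧ D)
= ¬¬(A ∧ C)   — absorption
= A ∧ C   — double negation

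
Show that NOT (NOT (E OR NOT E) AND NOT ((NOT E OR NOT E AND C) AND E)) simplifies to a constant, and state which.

TRUE

NOT (NOT (E OR NOT E) AND NOT ((NOT E OR NOT E AND C) AND E))
= NOT (NOT (E OR NOT E) AND NOT (NOT E AND E))   [absorption]
= E OR NOT E OR NOT E AND E   [De Morgan]
= E OR NOT E   [complement / identity]
= TRUE   [complement]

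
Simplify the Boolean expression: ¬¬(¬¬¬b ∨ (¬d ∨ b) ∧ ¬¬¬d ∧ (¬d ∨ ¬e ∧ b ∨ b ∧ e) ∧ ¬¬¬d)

¬¬(¬¬¬b ∨ (¬d ∨ b) ∧ ¬¬¬d ∧ (¬d ∨ ¬e ∧ b ∨ b ∧ e) ∧ ¬¬¬d)
= ¬¬(¬¬¬b ∨ (¬d ∨ b) ∧ ¬¬¬d ∧ (¬d ∨ b) ∧ ¬¬¬d)   (distribution)
= ¬¬(¬¬¬b ∨ (¬d ∨ b) ∧ ¬¬¬d)   (idempotence)
= ¬¬(¬b ∨ (¬d ∨ b) ∧ ¬¬¬d)   (double negation)
= ¬¬(¬b ∨ (¬d ∨ b) ∧ ¬d)   (double negation)
= ¬b ∨ (¬d ∨ b) ∧ ¬d   (double negation)
= ¬b ∨ ¬d   (absorption)

¬b ∨ ¬d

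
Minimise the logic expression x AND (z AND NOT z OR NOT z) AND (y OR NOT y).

x AND NOT z

x AND (z AND NOT z OR NOT z) AND (y OR NOT y)
= x AND NOT z AND (y OR NOT y)   (complement / identity)
= x AND NOT z   (complement / identity)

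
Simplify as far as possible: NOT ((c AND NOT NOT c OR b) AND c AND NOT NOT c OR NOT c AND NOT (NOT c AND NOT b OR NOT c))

NOT c

NOT ((c AND NOT NOT c OR b) AND c AND NOT NOT c OR NOT c AND NOT (NOT c AND NOT b OR NOT c))
= NOT ((c AND NOT NOT c OR b) AND c AND NOT NOT c OR NOT c AND NOT NOT c)
= NOT (c AND NOT NOT c OR NOT c AND NOT NOT c)
= NOT NOT NOT c
= NOT c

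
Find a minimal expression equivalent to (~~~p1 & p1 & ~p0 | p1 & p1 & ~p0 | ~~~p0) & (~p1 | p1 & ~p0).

(~~~p1 & p1 & ~p0 | p1 & p1 & ~p0 | ~~~p0) & (~p1 | p1 & ~p0)
= (~p1 & p1 & ~p0 | p1 & p1 & ~p0 | ~~~p0) & (~p1 | p1 & ~p0)   (double negation)
= (p1 & ~p0 | ~~~p0) & (~p1 | p1 & ~p0)   (distribution)
= ~~~p0 & ~p1 | p1 & ~p0   (distribution)
= ~p0 & ~p1 | p1 & ~p0   (double negation)
= ~p0   (distribution)

~p0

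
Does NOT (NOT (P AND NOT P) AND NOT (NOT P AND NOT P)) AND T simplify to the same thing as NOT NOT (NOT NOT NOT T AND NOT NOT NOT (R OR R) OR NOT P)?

No

E1: NOT (NOT (P AND NOT P) AND NOT (NOT P AND NOT P)) AND T
    = (P AND NOT P OR NOT P AND NOT P) AND T   (De Morgan)
    = NOT P AND T   (distribution)
E2: NOT NOT (NOT NOT NOT T AND NOT NOT NOT (R OR R) OR NOT P)
    = NOT NOT (NOT NOT NOT T AND NOT NOT NOT R OR NOT P)   (idempotence)
    = NOT NOT NOT T AND NOT NOT NOT R OR NOT P   (double negation)
    = NOT T AND NOT NOT NOT R OR NOT P   (double negation)
    = NOT T AND NOT R OR NOT P   (double negation)
These differ: at P=0, R=0, T=0, E1 = 0 but E2 = 1.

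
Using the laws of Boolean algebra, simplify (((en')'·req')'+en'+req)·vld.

(en'+req)·vld

(((en')'·req')'+en'+req)·vld
= (en'+req+en'+req)·vld
= (en'+req)·vld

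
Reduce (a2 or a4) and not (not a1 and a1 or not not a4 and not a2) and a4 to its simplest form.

a2 and a4

(a2 or a4) and not (not a1 and a1 or not not a4 and not a2) and a4
= (a2 or a4) and not (not not a4 and not a2) and a4   (complement / identity)
= (a2 or a4) and (not a4 or a2) and a4   (De Morgan)
= (a2 or a4 and not a4) and a4   (distribution)
= a2 and a4   (complement / identity)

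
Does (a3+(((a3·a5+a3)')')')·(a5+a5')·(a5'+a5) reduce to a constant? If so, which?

yes, True

(a3+(((a3·a5+a3)')')')·(a5+a5')·(a5'+a5)
= (a3+(((a3·a5+a3)')')')·(a5+a5')   — complement / identity
= (a3+((a3')')')·(a5+a5')   — absorption
= (a3+a3')·(a5+a5')   — double negation
= a5+a5'   — complement / identity
= 1   — complement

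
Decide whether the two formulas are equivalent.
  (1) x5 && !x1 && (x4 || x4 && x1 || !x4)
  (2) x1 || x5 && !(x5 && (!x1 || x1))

E1: x5 && !x1 && (x4 || x4 && x1 || !x4)
    = x5 && !x1 && (x4 || !x4)   (absorption)
    = x5 && !x1   (complement / identity)
E2: x1 || x5 && !(x5 && (!x1 || x1))
    = x1 || x5 && !x5   (complement / identity)
    = x1   (complement / identity)
These differ: at x1=1, x4=0, x5=0, E1 = 0 but E2 = 1.

No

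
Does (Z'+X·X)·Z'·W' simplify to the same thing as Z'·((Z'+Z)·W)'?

E1: (Z'+X·X)·Z'·W'
    = (Z'+X)·Z'·W'
    = Z'·W'
E2: Z'·((Z'+Z)·W)'
    = Z'·W'
Both reduce to Z'·W', so they are equivalent.

Yes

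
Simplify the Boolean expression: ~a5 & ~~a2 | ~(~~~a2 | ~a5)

~a5 & ~~a2 | ~(~~~a2 | ~a5)
= ~a5 & ~~a2 | ~~a2 & a5   — De Morgan
= ~~a2   — distribution
= a2   — double negation

a2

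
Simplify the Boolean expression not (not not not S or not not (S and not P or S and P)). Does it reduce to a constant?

not (not not not S or not not (S and not P or S and P))
= not (not S or not not (S and not P or S and P))   [double negation]
= not (not S or not not S)   [distribution]
= S and not S   [De Morgan]
= False   [complement]

False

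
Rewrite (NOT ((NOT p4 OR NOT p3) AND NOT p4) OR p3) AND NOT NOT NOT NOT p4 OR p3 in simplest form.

p4 OR p3

(NOT ((NOT p4 OR NOT p3) AND NOT p4) OR p3) AND NOT NOT NOT NOT p4 OR p3
= (NOT ((NOT p4 OR NOT p3) AND NOT p4) OR p3) AND NOT NOT p4 OR p3   (double negation)
= (NOT NOT p4 OR p3) AND NOT NOT p4 OR p3   (absorption)
= NOT NOT p4 OR p3   (absorption)
= p4 OR p3   (double negation)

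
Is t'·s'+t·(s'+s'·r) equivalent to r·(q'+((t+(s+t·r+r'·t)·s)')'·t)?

No

E1: t'·s'+t·(s'+s'·r)
    = t'·s'+t·s'
    = s'
E2: r·(q'+((t+(s+t·r+r'·t)·s)')'·t)
    = r·(q'+((t+(s+t)·s)')'·t)
    = r·(q'+((t+s)')'·t)
    = r·(q'+(t+s)·t)
    = r·(q'+t)
These differ: at q=0, r=1, s=1, t=1, E1 = 0 but E2 = 1.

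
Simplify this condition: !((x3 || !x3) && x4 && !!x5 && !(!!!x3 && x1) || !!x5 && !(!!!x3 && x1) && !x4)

!x5 || !x3 && x1

!((x3 || !x3) && x4 && !!x5 && !(!!!x3 && x1) || !!x5 && !(!!!x3 && x1) && !x4)
= !(x4 && !!x5 && !(!!!x3 && x1) || !!x5 && !(!!!x3 && x1) && !x4)   — complement / identity
= !(!!x5 && !(!!!x3 && x1))   — distribution
= !x5 || !!!x3 && x1   — De Morgan
= !x5 || !x3 && x1   — double negation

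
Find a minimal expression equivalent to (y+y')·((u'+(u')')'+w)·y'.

(y+y')·((u'+(u')')'+w)·y'
= (y+y')·(u·u'+w)·y'
= (u·u'+w)·y'
= w·y'

w·y'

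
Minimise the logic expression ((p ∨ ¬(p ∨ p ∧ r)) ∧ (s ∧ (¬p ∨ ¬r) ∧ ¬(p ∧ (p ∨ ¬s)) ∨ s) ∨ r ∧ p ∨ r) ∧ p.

(s ∨ r) ∧ p

((p ∨ ¬(p ∨ p ∧ r)) ∧ (s ∧ (¬p ∨ ¬r) ∧ ¬(p ∧ (p ∨ ¬s)) ∨ s) ∨ r ∧ p ∨ r) ∧ p
= ((p ∨ ¬(p ∨ p ∧ r)) ∧ (s ∧ (¬p ∨ ¬r) ∧ ¬p ∨ s) ∨ r ∧ p ∨ r) ∧ p   [absorption]
= ((p ∨ ¬(p ∨ p ∧ r)) ∧ (s ∧ (¬p ∨ ¬r) ∧ ¬p ∨ s) ∨ r) ∧ p   [absorption]
= ((p ∨ ¬p) ∧ (s ∧ (¬p ∨ ¬r) ∧ ¬p ∨ s) ∨ r) ∧ p   [absorption]
= (s ∧ (¬p ∨ ¬r) ∧ ¬p ∨ s ∨ r) ∧ p   [complement / identity]
= (s ∧ ¬p ∨ s ∨ r) ∧ p   [absorption]
= (s ∨ r) ∧ p   [absorption]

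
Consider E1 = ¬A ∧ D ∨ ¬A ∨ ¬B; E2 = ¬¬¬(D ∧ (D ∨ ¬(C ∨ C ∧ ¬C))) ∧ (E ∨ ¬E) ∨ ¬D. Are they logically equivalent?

No

E1: ¬A ∧ D ∨ ¬A ∨ ¬B
    = ¬A ∨ ¬B   [absorption]
E2: ¬¬¬(D ∧ (D ∨ ¬(C ∨ C ∧ ¬C))) ∧ (E ∨ ¬E) ∨ ¬D
    = ¬¬¬(D ∧ (D ∨ ¬C)) ∧ (E ∨ ¬E) ∨ ¬D   [complement / identity]
    = ¬(D ∧ (D ∨ ¬C)) ∧ (E ∨ ¬E) ∨ ¬D   [double negation]
    = ¬(D ∧ (D ∨ ¬C)) ∨ ¬D   [complement / identity]
    = ¬D ∨ ¬D   [absorption]
    = ¬D   [idempotence]
These differ: at A=1, B=0, C=0, D=1, E=0, E1 = 1 but E2 = 0.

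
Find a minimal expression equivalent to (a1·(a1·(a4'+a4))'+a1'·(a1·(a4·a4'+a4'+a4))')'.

(a1·(a1·(a4'+a4))'+a1'·(a1·(a4·a4'+a4'+a4))')'
= (a1·(a1·(a4'+a4))'+a1'·(a1·(a4'+a4))')'   [complement / identity]
= ((a1·(a4'+a4))')'   [distribution]
= (a1')'   [complement / identity]
= a1   [double negation]

a1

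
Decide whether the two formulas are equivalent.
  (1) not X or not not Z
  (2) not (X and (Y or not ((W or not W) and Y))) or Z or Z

E1: not X or not not Z
    = not X or Z   [double negation]
E2: not (X and (Y or not ((W or not W) and Y))) or Z or Z
    = not (X and (Y or not ((W or not W) and Y))) or Z   [idempotence]
    = not (X and (Y or not Y)) or Z   [complement / identity]
    = not X or Z   [complement / identity]
Both reduce to not X or Z, so they are equivalent.

Yes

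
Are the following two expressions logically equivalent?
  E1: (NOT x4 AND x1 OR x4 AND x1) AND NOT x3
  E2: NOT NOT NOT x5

No

E1: (NOT x4 AND x1 OR x4 AND x1) AND NOT x3
    = x1 AND NOT x3
E2: NOT NOT NOT x5
    = NOT x5
These differ: at x1=1, x3=1, x4=0, x5=0, E1 = 0 but E2 = 1.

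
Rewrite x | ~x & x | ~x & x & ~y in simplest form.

x

x | ~x & x | ~x & x & ~y
= x | ~x & x   — absorption
= x   — complement / identity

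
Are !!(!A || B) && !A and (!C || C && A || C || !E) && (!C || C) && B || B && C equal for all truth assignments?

No

E1: !!(!A || B) && !A
    = (!A || B) && !A   — double negation
    = !A   — absorption
E2: (!C || C && A || C || !E) && (!C || C) && B || B && C
    = (!C || C || !E) && (!C || C) && B || B && C   — absorption
    = (!C || C) && B || B && C   — absorption
    = B || B && C   — complement / identity
    = B   — absorption
These differ: at A=0, B=0, C=0, E=0, E1 = 1 but E2 = 0.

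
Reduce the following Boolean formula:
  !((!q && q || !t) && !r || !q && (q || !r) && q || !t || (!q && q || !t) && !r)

!((!q && q || !t) && !r || !q && (q || !r) && q || !t || (!q && q || !t) && !r)
= !((!q && q || !t) && !r || !q && q || !t || (!q && q || !t) && !r)
= !((!q && q || !t) && !r || !q && q || !t)
= !(!q && q || !t)
= !!t
= t

t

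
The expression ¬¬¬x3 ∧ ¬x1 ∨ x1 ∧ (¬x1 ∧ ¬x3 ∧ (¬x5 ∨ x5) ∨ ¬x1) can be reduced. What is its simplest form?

¬¬¬x3 ∧ ¬x1 ∨ x1 ∧ (¬x1 ∧ ¬x3 ∧ (¬x5 ∨ x5) ∨ ¬x1)
= ¬¬¬x3 ∧ ¬x1 ∨ x1 ∧ (¬x1 ∧ ¬x3 ∨ ¬x1)   (complement / identity)
= ¬¬¬x3 ∧ ¬x1 ∨ x1 ∧ ¬x1   (absorption)
= ¬x3 ∧ ¬x1 ∨ x1 ∧ ¬x1   (double negation)
= ¬x3 ∧ ¬x1   (complement / identity)

¬x3 ∧ ¬x1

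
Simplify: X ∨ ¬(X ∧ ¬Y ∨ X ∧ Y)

True

X ∨ ¬(X ∧ ¬Y ∨ X ∧ Y)
= X ∨ ¬X   (distribution)
= True   (complement)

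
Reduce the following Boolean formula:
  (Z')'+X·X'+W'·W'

Z+W'

(Z')'+X·X'+W'·W'
= (Z')'+X·X'+W'   (idempotence)
= (Z')'+W'   (complement / identity)
= Z+W'   (double negation)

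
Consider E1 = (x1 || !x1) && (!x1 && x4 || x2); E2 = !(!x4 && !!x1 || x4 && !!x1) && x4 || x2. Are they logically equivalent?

E1: (x1 || !x1) && (!x1 && x4 || x2)
    = !x1 && x4 || x2   (complement / identity)
E2: !(!x4 && !!x1 || x4 && !!x1) && x4 || x2
    = !!!x1 && x4 || x2   (distribution)
    = !x1 && x4 || x2   (double negation)
Both reduce to !x1 && x4 || x2, so they are equivalent.

Yes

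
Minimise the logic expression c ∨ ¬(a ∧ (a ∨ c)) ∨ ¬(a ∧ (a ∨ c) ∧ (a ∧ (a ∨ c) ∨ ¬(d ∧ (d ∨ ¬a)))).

c ∨ ¬(a ∧ (a ∨ c)) ∨ ¬(a ∧ (a ∨ c) ∧ (a ∧ (a ∨ c) ∨ ¬(d ∧ (d ∨ ¬a))))
= c ∨ ¬(a ∧ (a ∨ c)) ∨ ¬(a ∧ (a ∨ c) ∧ (a ∧ (a ∨ c) ∨ ¬d))   (absorption)
= c ∨ ¬(a ∧ (a ∨ c)) ∨ ¬(a ∧ (a ∨ c))   (absorption)
= c ∨ ¬(a ∧ (a ∨ c))   (idempotence)
= c ∨ ¬a   (absorption)

c ∨ ¬a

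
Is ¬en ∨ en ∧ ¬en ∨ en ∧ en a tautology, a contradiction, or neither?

¬en ∨ en ∧ ¬en ∨ en ∧ en
= ¬en ∨ en   — distribution
= True   — complement

tautology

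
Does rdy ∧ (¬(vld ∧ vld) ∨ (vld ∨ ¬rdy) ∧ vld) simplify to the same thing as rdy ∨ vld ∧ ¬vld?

E1: rdy ∧ (¬(vld ∧ vld) ∨ (vld ∨ ¬rdy) ∧ vld)
    = rdy ∧ (¬(vld ∧ vld) ∨ vld)   (absorption)
    = rdy ∧ (¬vld ∨ vld)   (idempotence)
    = rdy   (complement / identity)
E2: rdy ∨ vld ∧ ¬vld
    = rdy   (complement / identity)
Both reduce to rdy, so they are equivalent.

Yes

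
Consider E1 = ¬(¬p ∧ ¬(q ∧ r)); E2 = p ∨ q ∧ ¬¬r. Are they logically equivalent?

E1: ¬(¬p ∧ ¬(q ∧ r))
    = p ∨ q ∧ r   — De Morgan
E2: p ∨ q ∧ ¬¬r
    = p ∨ q ∧ r   — double negation
Both reduce to p ∨ q ∧ r, so they are equivalent.

Yes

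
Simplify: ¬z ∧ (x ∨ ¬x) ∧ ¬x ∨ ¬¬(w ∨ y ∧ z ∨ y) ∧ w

¬z ∧ (x ∨ ¬x) ∧ ¬x ∨ ¬¬(w ∨ y ∧ z ∨ y) ∧ w
= ¬z ∧ (x ∨ ¬x) ∧ ¬x ∨ (w ∨ y ∧ z ∨ y) ∧ w   (double negation)
= ¬z ∧ (x ∨ ¬x) ∧ ¬x ∨ (w ∨ y) ∧ w   (absorption)
= ¬z ∧ ¬x ∨ (w ∨ y) ∧ w   (complement / identity)
= ¬z ∧ ¬x ∨ w   (absorption)

¬z ∧ ¬x ∨ w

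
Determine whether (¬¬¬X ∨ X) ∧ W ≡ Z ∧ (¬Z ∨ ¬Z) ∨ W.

Yes

E1: (¬¬¬X ∨ X) ∧ W
    = (¬X ∨ X) ∧ W
    = W
E2: Z ∧ (¬Z ∨ ¬Z) ∨ W
    = Z ∧ ¬Z ∨ W
    = W
Both reduce to W, so they are equivalent.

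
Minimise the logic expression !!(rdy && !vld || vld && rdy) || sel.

!!(rdy && !vld || vld && rdy) || sel
= rdy && !vld || vld && rdy || sel   (double negation)
= rdy || sel   (distribution)

rdy || sel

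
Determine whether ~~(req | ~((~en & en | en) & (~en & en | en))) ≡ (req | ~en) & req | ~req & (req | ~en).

Yes

E1: ~~(req | ~((~en & en | en) & (~en & en | en)))
    = ~~(req | ~(en & en | ~en & en))
    = ~~(req | ~en)
    = req | ~en
E2: (req | ~en) & req | ~req & (req | ~en)
    = req | ~en
Both reduce to req | ~en, so they are equivalent.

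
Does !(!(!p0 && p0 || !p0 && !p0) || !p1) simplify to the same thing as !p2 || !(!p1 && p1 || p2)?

No

E1: !(!(!p0 && p0 || !p0 && !p0) || !p1)
    = !(!!p0 || !p1)   [distribution]
    = !p0 && p1   [De Morgan]
E2: !p2 || !(!p1 && p1 || p2)
    = !p2 || !p2   [complement / identity]
    = !p2   [idempotence]
These differ: at p0=0, p1=0, p2=0, E1 = 0 but E2 = 1.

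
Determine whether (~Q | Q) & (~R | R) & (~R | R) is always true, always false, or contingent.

always true

(~Q | Q) & (~R | R) & (~R | R)
= (~R | R) & (~R | R)   (complement / identity)
= ~R | R   (idempotence)
= 1   (complement)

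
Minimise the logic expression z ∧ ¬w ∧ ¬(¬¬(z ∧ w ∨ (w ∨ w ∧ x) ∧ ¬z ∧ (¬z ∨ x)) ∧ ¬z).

z ∧ ¬w ∧ ¬(¬¬(z ∧ w ∨ (w ∨ w ∧ x) ∧ ¬z ∧ (¬z ∨ x)) ∧ ¬z)
= z ∧ ¬w ∧ ¬(¬¬(z ∧ w ∨ (w ∨ w ∧ x) ∧ ¬z) ∧ ¬z)
= z ∧ ¬w ∧ ¬(¬¬(z ∧ w ∨ w ∧ ¬z) ∧ ¬z)
= z ∧ ¬w ∧ (¬(z ∧ w ∨ w ∧ ¬z) ∨ z)
= z ∧ ¬w ∧ (¬w ∨ z)
= z ∧ ¬w

z ∧ ¬w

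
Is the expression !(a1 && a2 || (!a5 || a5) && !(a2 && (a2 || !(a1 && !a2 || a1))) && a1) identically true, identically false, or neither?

!(a1 && a2 || (!a5 || a5) && !(a2 && (a2 || !(a1 && !a2 || a1))) && a1)
= !(a1 && a2 || (!a5 || a5) && !(a2 && (a2 || !a1)) && a1)   — absorption
= !(a1 && a2 || !(a2 && (a2 || !a1)) && a1)   — complement / identity
= !(a1 && a2 || !a2 && a1)   — absorption
= !a1   — distribution
This depends on a1, so it is not a constant.

neither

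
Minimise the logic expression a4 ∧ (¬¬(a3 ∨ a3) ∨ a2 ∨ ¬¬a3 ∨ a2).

a4 ∧ (a3 ∨ a2)

a4 ∧ (¬¬(a3 ∨ a3) ∨ a2 ∨ ¬¬a3 ∨ a2)
= a4 ∧ (¬¬a3 ∨ a2 ∨ ¬¬a3 ∨ a2)
= a4 ∧ (¬¬a3 ∨ a2)
= a4 ∧ (a3 ∨ a2)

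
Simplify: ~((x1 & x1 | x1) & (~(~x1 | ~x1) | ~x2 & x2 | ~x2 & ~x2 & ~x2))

~x1

~((x1 & x1 | x1) & (~(~x1 | ~x1) | ~x2 & x2 | ~x2 & ~x2 & ~x2))
= ~((x1 & x1 | x1) & (x1 & x1 | ~x2 & x2 | ~x2 & ~x2 & ~x2))   (De Morgan)
= ~((x1 & x1 | x1) & (x1 & x1 | ~x2 & x2 | ~x2 & ~x2))   (idempotence)
= ~((x1 & x1 | x1) & (x1 & x1 | ~x2))   (distribution)
= ~(x1 & x1 | x1 & ~x2)   (distribution)
= ~((x1 | ~x2) & x1)   (distribution)
= ~x1   (absorption)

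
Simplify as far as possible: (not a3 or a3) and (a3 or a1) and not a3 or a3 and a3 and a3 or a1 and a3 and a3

(not a3 or a3) and (a3 or a1) and not a3 or a3 and a3 and a3 or a1 and a3 and a3
= (a3 or a1) and not a3 or a3 and a3 and a3 or a1 and a3 and a3   (complement / identity)
= (a3 or a1) and not a3 or a3 and a3 and (a3 or a1)   (distribution)
= (a3 or a1) and not a3 or a3 and (a3 or a1)   (idempotence)
= a3 or a1   (distribution)

a3 or a1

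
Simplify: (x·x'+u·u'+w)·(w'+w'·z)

0

(x·x'+u·u'+w)·(w'+w'·z)
= (x·x'+w)·(w'+w'·z)   [complement / identity]
= (x·x'+w)·w'   [absorption]
= w·w'   [complement / identity]
= 0   [complement]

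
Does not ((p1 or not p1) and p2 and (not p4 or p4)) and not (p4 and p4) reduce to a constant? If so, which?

not ((p1 or not p1) and p2 and (not p4 or p4)) and not (p4 and p4)
= not ((p1 or not p1) and p2) and not (p4 and p4)
= not p2 and not (p4 and p4)
= not p2 and not p4
This depends on p2, p4, so it is not a constant.

no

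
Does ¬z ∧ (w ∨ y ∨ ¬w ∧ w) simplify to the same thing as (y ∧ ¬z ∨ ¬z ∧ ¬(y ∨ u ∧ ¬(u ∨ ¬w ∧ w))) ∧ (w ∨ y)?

Yes

E1: ¬z ∧ (w ∨ y ∨ ¬w ∧ w)
    = ¬z ∧ (w ∨ y)   [complement / identity]
E2: (y ∧ ¬z ∨ ¬z ∧ ¬(y ∨ u ∧ ¬(u ∨ ¬w ∧ w))) ∧ (w ∨ y)
    = (y ∧ ¬z ∨ ¬z ∧ ¬(y ∨ u ∧ ¬u)) ∧ (w ∨ y)   [complement / identity]
    = (y ∧ ¬z ∨ ¬z ∧ ¬y) ∧ (w ∨ y)   [complement / identity]
    = ¬z ∧ (w ∨ y)   [distribution]
Both reduce to ¬z ∧ (w ∨ y), so they are equivalent.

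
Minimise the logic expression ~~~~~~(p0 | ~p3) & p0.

p0

~~~~~~(p0 | ~p3) & p0
= ~~~~(p0 | ~p3) & p0   (double negation)
= ~~(p0 | ~p3) & p0   (double negation)
= (p0 | ~p3) & p0   (double negation)
= p0   (absorption)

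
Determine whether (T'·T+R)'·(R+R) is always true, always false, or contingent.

always false

(T'·T+R)'·(R+R)
= (T'·T+R)'·R   (idempotence)
= R'·R   (complement / identity)
= 0   (complement)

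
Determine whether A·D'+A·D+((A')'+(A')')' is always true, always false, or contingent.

always true

A·D'+A·D+((A')'+(A')')'
= A+((A')'+(A')')'   (distribution)
= A+((A')')'   (idempotence)
= A+A'   (double negation)
= 1   (complement)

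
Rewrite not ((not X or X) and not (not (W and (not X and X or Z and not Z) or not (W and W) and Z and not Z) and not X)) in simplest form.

not X

not ((not X or X) and not (not (W and (not X and X or Z and not Z) or not (W and W) and Z and not Z) and not X))
= not ((not X or X) and (W and (not X and X or Z and not Z) or not (W and W) and Z and not Z or X))   — De Morgan
= not ((not X or X) and (W and Z and not Z or not (W and W) and Z and not Z or X))   — complement / identity
= not ((not X or X) and (W and Z and not Z or not W and Z and not Z or X))   — idempotence
= not ((not X or X) and (Z and not Z or X))   — distribution
= not ((not X or X) and X)   — complement / identity
= not X   — complement / identity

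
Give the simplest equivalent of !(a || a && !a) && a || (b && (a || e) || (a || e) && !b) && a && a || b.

a || b

!(a || a && !a) && a || (b && (a || e) || (a || e) && !b) && a && a || b
= !a && a || (b && (a || e) || (a || e) && !b) && a && a || b
= !a && a || (a || e) && a && a || b
= !a && a || a && a || b
= a || b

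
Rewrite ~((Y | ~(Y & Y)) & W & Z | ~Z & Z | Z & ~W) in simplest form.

~((Y | ~(Y & Y)) & W & Z | ~Z & Z | Z & ~W)
= ~((Y | ~(Y & Y)) & W & Z | Z & ~W)   [complement / identity]
= ~((Y | ~Y) & W & Z | Z & ~W)   [idempotence]
= ~(W & Z | Z & ~W)   [complement / identity]
= ~((W | ~W) & Z)   [distribution]
= ~Z   [complement / identity]

~Z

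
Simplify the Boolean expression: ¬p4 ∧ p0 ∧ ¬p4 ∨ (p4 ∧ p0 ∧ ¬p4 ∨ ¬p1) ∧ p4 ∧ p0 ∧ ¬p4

p0 ∧ ¬p4

¬p4 ∧ p0 ∧ ¬p4 ∨ (p4 ∧ p0 ∧ ¬p4 ∨ ¬p1) ∧ p4 ∧ p0 ∧ ¬p4
= ¬p4 ∧ p0 ∧ ¬p4 ∨ p4 ∧ p0 ∧ ¬p4   [absorption]
= p0 ∧ ¬p4   [distribution]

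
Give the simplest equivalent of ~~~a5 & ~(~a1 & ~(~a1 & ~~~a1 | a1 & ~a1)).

~a5

~~~a5 & ~(~a1 & ~(~a1 & ~~~a1 | a1 & ~a1))
= ~~~a5 & ~(~a1 & ~(~a1 & ~~~a1))   (complement / identity)
= ~~~a5 & ~(~a1 & ~(~a1 & ~a1))   (double negation)
= ~~~a5 & (a1 | ~a1 & ~a1)   (De Morgan)
= ~~~a5 & (a1 | ~a1)   (idempotence)
= ~a5 & (a1 | ~a1)   (double negation)
= ~a5   (complement / identity)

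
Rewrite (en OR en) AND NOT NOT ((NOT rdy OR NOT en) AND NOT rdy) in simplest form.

en AND NOT rdy

(en OR en) AND NOT NOT ((NOT rdy OR NOT en) AND NOT rdy)
= en AND NOT NOT ((NOT rdy OR NOT en) AND NOT rdy)
= en AND NOT NOT NOT rdy
= en AND NOT rdy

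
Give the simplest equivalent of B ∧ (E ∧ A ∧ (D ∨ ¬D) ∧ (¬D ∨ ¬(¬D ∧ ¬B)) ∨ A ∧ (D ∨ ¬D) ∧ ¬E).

B ∧ (E ∧ A ∧ (D ∨ ¬D) ∧ (¬D ∨ ¬(¬D ∧ ¬B)) ∨ A ∧ (D ∨ ¬D) ∧ ¬E)
= B ∧ (E ∧ A ∧ (D ∨ ¬D) ∧ (¬D ∨ D ∨ B) ∨ A ∧ (D ∨ ¬D) ∧ ¬E)
= B ∧ (E ∧ A ∧ (D ∧ (D ∨ B) ∨ ¬D) ∨ A ∧ (D ∨ ¬D) ∧ ¬E)
= B ∧ (E ∧ A ∧ (D ∨ ¬D) ∨ A ∧ (D ∨ ¬D) ∧ ¬E)
= B ∧ A ∧ (D ∨ ¬D)
= B ∧ A

B ∧ A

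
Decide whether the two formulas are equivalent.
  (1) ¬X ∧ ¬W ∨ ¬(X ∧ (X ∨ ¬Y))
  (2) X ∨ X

No

E1: ¬X ∧ ¬W ∨ ¬(X ∧ (X ∨ ¬Y))
    = ¬X ∧ ¬W ∨ ¬X   (absorption)
    = ¬X   (absorption)
E2: X ∨ X
    = X   (idempotence)
These differ: at W=0, X=0, Y=1, E1 = 1 but E2 = 0.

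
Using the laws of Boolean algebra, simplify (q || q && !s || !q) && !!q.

(q || q && !s || !q) && !!q
= (q || !q) && !!q   (absorption)
= (q || !q) && q   (double negation)
= q   (complement / identity)

q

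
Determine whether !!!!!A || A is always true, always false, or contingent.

!!!!!A || A
= !!!A || A   (double negation)
= !A || A   (double negation)
= true   (complement)

always true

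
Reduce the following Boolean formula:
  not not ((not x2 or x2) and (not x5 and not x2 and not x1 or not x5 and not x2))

not not ((not x2 or x2) and (not x5 and not x2 and not x1 or not x5 and not x2))
= not not (not x5 and not x2 and not x1 or not x5 and not x2)
= not not (not x5 and not x2)
= not x5 and not x2

not x5 and not x2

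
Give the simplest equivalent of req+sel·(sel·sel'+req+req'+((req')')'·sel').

req+sel

req+sel·(sel·sel'+req+req'+((req')')'·sel')
= req+sel·(sel·sel'+req+req'+req'·sel')   [double negation]
= req+sel·(sel·sel'+req+req')   [absorption]
= req+sel·(req+req')   [complement / identity]
= req+sel   [complement / identity]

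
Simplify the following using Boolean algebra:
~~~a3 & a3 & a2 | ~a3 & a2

a2 & ~a3

~~~a3 & a3 & a2 | ~a3 & a2
= ~a3 & a3 & a2 | ~a3 & a2   — double negation
= a2 & (~a3 & a3 | ~a3)   — distribution
= a2 & ~a3   — complement / identity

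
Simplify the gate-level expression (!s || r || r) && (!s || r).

(!s || r || r) && (!s || r)
= (!s || r) && (!s || r)   — idempotence
= !s || r   — idempotence

!s || r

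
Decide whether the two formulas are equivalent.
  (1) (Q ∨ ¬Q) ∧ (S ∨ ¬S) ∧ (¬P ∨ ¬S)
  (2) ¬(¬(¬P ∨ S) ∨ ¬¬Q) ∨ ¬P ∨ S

E1: (Q ∨ ¬Q) ∧ (S ∨ ¬S) ∧ (¬P ∨ ¬S)
    = (S ∨ ¬S) ∧ (¬P ∨ ¬S)   [complement / identity]
    = ¬P ∨ ¬S   [complement / identity]
E2: ¬(¬(¬P ∨ S) ∨ ¬¬Q) ∨ ¬P ∨ S
    = (¬P ∨ S) ∧ ¬Q ∨ ¬P ∨ S   [De Morgan]
    = ¬P ∨ S   [absorption]
These differ: at P=1, Q=0, S=1, E1 = 0 but E2 = 1.

No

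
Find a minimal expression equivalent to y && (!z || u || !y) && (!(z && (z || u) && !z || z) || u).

y && (!z || u || !y) && (!(z && (z || u) && !z || z) || u)
= y && (!z || u || !y) && (!(z && !z || z) || u)
= y && (!z || u || !y) && (!z || u)
= y && (!z || u)

y && (!z || u)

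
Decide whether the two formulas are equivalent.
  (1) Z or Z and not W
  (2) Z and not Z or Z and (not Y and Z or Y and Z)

Yes

E1: Z or Z and not W
    = Z   — absorption
E2: Z and not Z or Z and (not Y and Z or Y and Z)
    = Z and not Z or Z and Z   — distribution
    = Z   — distribution
Both reduce to Z, so they are equivalent.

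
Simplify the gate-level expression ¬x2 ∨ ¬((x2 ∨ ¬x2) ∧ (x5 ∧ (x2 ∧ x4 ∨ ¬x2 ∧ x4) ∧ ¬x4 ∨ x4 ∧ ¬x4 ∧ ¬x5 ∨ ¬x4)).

¬x2 ∨ x4

¬x2 ∨ ¬((x2 ∨ ¬x2) ∧ (x5 ∧ (x2 ∧ x4 ∨ ¬x2 ∧ x4) ∧ ¬x4 ∨ x4 ∧ ¬x4 ∧ ¬x5 ∨ ¬x4))
= ¬x2 ∨ ¬((x2 ∨ ¬x2) ∧ (x5 ∧ x4 ∧ ¬x4 ∨ x4 ∧ ¬x4 ∧ ¬x5 ∨ ¬x4))   (distribution)
= ¬x2 ∨ ¬((x2 ∨ ¬x2) ∧ (x4 ∧ ¬x4 ∨ ¬x4))   (distribution)
= ¬x2 ∨ ¬((x2 ∨ ¬x2) ∧ ¬x4)   (complement / identity)
= ¬x2 ∨ ¬¬x4   (complement / identity)
= ¬x2 ∨ x4   (double negation)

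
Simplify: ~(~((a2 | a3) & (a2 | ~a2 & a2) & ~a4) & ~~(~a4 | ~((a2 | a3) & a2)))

~(~((a2 | a3) & (a2 | ~a2 & a2) & ~a4) & ~~(~a4 | ~((a2 | a3) & a2)))
= ~(~((a2 | a3) & a2 & ~a4) & ~~(~a4 | ~((a2 | a3) & a2)))   [complement / identity]
= (a2 | a3) & a2 & ~a4 | ~(~a4 | ~((a2 | a3) & a2))   [De Morgan]
= (a2 | a3) & a2 & ~a4 | a4 & (a2 | a3) & a2   [De Morgan]
= (a2 | a3) & a2   [distribution]
= a2   [absorption]

a2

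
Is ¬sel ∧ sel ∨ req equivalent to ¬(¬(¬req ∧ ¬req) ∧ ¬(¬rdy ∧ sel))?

E1: ¬sel ∧ sel ∨ req
    = req   — complement / identity
E2: ¬(¬(¬req ∧ ¬req) ∧ ¬(¬rdy ∧ sel))
    = ¬(¬¬req ∧ ¬(¬rdy ∧ sel))   — idempotence
    = ¬req ∨ ¬rdy ∧ sel   — De Morgan
These differ: at rdy=0, req=0, sel=0, E1 = 0 but E2 = 1.

No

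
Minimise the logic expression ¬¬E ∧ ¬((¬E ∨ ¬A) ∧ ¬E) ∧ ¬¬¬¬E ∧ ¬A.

¬¬E ∧ ¬((¬E ∨ ¬A) ∧ ¬E) ∧ ¬¬¬¬E ∧ ¬A
= ¬¬E ∧ ¬¬E ∧ ¬¬¬¬E ∧ ¬A
= ¬¬E ∧ ¬¬E ∧ ¬¬E ∧ ¬A
= ¬¬E ∧ ¬¬E ∧ ¬A
= ¬¬E ∧ ¬A
= E ∧ ¬A

E ∧ ¬A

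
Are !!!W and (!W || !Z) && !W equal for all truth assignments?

Yes

E1: !!!W
    = !W
E2: (!W || !Z) && !W
    = !W
Both reduce to !W, so they are equivalent.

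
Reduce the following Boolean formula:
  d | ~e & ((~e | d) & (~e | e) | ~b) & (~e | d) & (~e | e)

d | ~e

d | ~e & ((~e | d) & (~e | e) | ~b) & (~e | d) & (~e | e)
= d | ~e & (~e | d) & (~e | e)   — absorption
= d | ~e & (~e | d)   — complement / identity
= d | ~e   — absorption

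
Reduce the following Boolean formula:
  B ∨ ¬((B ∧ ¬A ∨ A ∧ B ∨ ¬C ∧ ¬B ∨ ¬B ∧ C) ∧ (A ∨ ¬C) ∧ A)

B ∨ ¬((B ∧ ¬A ∨ A ∧ B ∨ ¬C ∧ ¬B ∨ ¬B ∧ C) ∧ (A ∨ ¬C) ∧ A)
= B ∨ ¬((B ∧ ¬A ∨ A ∧ B ∨ ¬B) ∧ (A ∨ ¬C) ∧ A)
= B ∨ ¬((B ∨ ¬B) ∧ (A ∨ ¬C) ∧ A)
= B ∨ ¬((A ∨ ¬C) ∧ A)
= B ∨ ¬A

B ∨ ¬A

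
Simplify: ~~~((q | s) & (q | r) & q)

~~~((q | s) & (q | r) & q)
= ~~~((q | s) & q)
= ~((q | s) & q)
= ~q

~q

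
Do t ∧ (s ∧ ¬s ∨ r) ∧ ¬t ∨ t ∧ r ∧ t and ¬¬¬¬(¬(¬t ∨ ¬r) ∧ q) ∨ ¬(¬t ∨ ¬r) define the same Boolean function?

Yes

E1: t ∧ (s ∧ ¬s ∨ r) ∧ ¬t ∨ t ∧ r ∧ t
    = t ∧ r ∧ ¬t ∨ t ∧ r ∧ t   [complement / identity]
    = t ∧ r   [distribution]
E2: ¬¬¬¬(¬(¬t ∨ ¬r) ∧ q) ∨ ¬(¬t ∨ ¬r)
    = ¬¬(¬(¬t ∨ ¬r) ∧ q) ∨ ¬(¬t ∨ ¬r)   [double negation]
    = ¬(¬t ∨ ¬r) ∧ q ∨ ¬(¬t ∨ ¬r)   [double negation]
    = ¬(¬t ∨ ¬r)   [absorption]
    = t ∧ r   [De Morgan]
Both reduce to t ∧ r, so they are equivalent.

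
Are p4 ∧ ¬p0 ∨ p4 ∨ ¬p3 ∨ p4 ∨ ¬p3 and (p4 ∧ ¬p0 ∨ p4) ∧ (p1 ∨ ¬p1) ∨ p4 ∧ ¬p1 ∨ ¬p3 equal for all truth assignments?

Yes

E1: p4 ∧ ¬p0 ∨ p4 ∨ ¬p3 ∨ p4 ∨ ¬p3
    = p4 ∨ ¬p3 ∨ p4 ∨ ¬p3   — absorption
    = p4 ∨ ¬p3   — idempotence
E2: (p4 ∧ ¬p0 ∨ p4) ∧ (p1 ∨ ¬p1) ∨ p4 ∧ ¬p1 ∨ ¬p3
    = p4 ∧ (p1 ∨ ¬p1) ∨ p4 ∧ ¬p1 ∨ ¬p3   — absorption
    = p4 ∨ p4 ∧ ¬p1 ∨ ¬p3   — complement / identity
    = p4 ∨ ¬p3   — absorption
Both reduce to p4 ∨ ¬p3, so they are equivalent.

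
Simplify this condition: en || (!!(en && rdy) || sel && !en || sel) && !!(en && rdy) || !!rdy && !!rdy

en || rdy

en || (!!(en && rdy) || sel && !en || sel) && !!(en && rdy) || !!rdy && !!rdy
= en || (!!(en && rdy) || sel) && !!(en && rdy) || !!rdy && !!rdy   — absorption
= en || (!!(en && rdy) || sel) && !!(en && rdy) || !!rdy   — idempotence
= en || !!(en && rdy) || !!rdy   — absorption
= en || !!(en && rdy) || rdy   — double negation
= en || en && rdy || rdy   — double negation
= en || rdy   — absorption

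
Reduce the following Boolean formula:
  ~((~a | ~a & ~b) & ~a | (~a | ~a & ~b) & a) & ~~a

~((~a | ~a & ~b) & ~a | (~a | ~a & ~b) & a) & ~~a
= ~((~a | ~a & ~b) & ~a | (~a | ~a & ~b) & a) & a   [double negation]
= ~(~a | ~a & ~b) & a   [distribution]
= ~~a & a   [absorption]
= a & a   [double negation]
= a   [idempotence]

a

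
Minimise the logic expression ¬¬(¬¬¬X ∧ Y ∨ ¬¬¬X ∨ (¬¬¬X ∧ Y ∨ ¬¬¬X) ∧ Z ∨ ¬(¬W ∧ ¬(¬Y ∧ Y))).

¬X ∨ W

¬¬(¬¬¬X ∧ Y ∨ ¬¬¬X ∨ (¬¬¬X ∧ Y ∨ ¬¬¬X) ∧ Z ∨ ¬(¬W ∧ ¬(¬Y ∧ Y)))
= ¬¬(¬¬¬X ∧ Y ∨ ¬¬¬X ∨ ¬(¬W ∧ ¬(¬Y ∧ Y)))   (absorption)
= ¬¬(¬¬¬X ∨ ¬(¬W ∧ ¬(¬Y ∧ Y)))   (absorption)
= ¬¬(¬¬¬X ∨ W ∨ ¬Y ∧ Y)   (De Morgan)
= ¬¬¬X ∨ W ∨ ¬Y ∧ Y   (double negation)
= ¬¬¬X ∨ W   (complement / identity)
= ¬X ∨ W   (double negation)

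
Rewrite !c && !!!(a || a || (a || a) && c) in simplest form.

!c && !a

!c && !!!(a || a || (a || a) && c)
= !c && !!!(a || a)   — absorption
= !c && !(a || a)   — double negation
= !c && !a   — idempotence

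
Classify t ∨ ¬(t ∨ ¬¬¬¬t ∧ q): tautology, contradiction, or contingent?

t ∨ ¬(t ∨ ¬¬¬¬t ∧ q)
= t ∨ ¬(t ∨ ¬¬t ∧ q)   (double negation)
= t ∨ ¬(t ∨ t ∧ q)   (double negation)
= t ∨ ¬t   (absorption)
= True   (complement)

tautology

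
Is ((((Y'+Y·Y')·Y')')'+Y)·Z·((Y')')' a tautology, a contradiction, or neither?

((((Y'+Y·Y')·Y')')'+Y)·Z·((Y')')'
= (((Y'·Y')')'+Y)·Z·((Y')')'
= ((Y+Y)'+Y)·Z·((Y')')'
= ((Y+Y)'+Y)·Z·Y'
= (Y'+Y)·Z·Y'
= Z·Y'
This depends on Y, Z, so it is not a constant.

neither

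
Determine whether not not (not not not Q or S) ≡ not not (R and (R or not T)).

E1: not not (not not not Q or S)
    = not not (not Q or S)
    = not Q or S
E2: not not (R and (R or not T))
    = not not R
    = R
These differ: at Q=0, R=0, S=0, T=1, E1 = 1 but E2 = 0.

No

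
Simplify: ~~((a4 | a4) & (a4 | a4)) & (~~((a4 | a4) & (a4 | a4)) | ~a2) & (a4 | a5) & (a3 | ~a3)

a4

~~((a4 | a4) & (a4 | a4)) & (~~((a4 | a4) & (a4 | a4)) | ~a2) & (a4 | a5) & (a3 | ~a3)
= ~~((a4 | a4) & (a4 | a4)) & (a4 | a5) & (a3 | ~a3)
= (a4 | a4) & (a4 | a4) & (a4 | a5) & (a3 | ~a3)
= (a4 | a4) & (a4 | a4) & (a4 | a5)
= (a4 | a4) & (a4 | a5)
= a4 | a4 & a5
= a4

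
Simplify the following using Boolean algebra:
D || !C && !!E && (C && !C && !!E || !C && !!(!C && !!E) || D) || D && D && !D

D || !C && !!E && (C && !C && !!E || !C && !!(!C && !!E) || D) || D && D && !D
= D || !C && !!E && (C && !C && !!E || !C && !C && !!E || D) || D && D && !D   (double negation)
= D || !C && !!E && (!C && !!E || D) || D && D && !D   (distribution)
= D || !C && !!E && (!C && !!E || D) || D && !D   (idempotence)
= D || !C && !!E || D && !D   (absorption)
= D || !C && !!E   (complement / identity)
= D || !C && E   (double negation)

D || !C && E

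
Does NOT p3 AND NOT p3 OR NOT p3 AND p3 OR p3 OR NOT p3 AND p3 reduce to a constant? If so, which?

yes, True

NOT p3 AND NOT p3 OR NOT p3 AND p3 OR p3 OR NOT p3 AND p3
= NOT p3 AND NOT p3 OR NOT p3 AND p3 OR p3   — complement / identity
= NOT p3 OR p3   — distribution
= TRUE   — complement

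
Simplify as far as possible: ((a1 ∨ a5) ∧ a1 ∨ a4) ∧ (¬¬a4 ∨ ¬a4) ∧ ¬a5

(a1 ∨ a4) ∧ ¬a5

((a1 ∨ a5) ∧ a1 ∨ a4) ∧ (¬¬a4 ∨ ¬a4) ∧ ¬a5
= ((a1 ∨ a5) ∧ a1 ∨ a4) ∧ (a4 ∨ ¬a4) ∧ ¬a5   — double negation
= ((a1 ∨ a5) ∧ a1 ∨ a4) ∧ ¬a5   — complement / identity
= (a1 ∨ a4) ∧ ¬a5   — absorption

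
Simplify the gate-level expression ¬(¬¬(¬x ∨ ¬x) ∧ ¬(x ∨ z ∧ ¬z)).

¬(¬¬(¬x ∨ ¬x) ∧ ¬(x ∨ z ∧ ¬z))
= ¬(¬¬(¬x ∨ ¬x) ∧ ¬x)   — complement / identity
= ¬(¬(x ∧ x) ∧ ¬x)   — De Morgan
= ¬(¬x ∧ ¬x)   — idempotence
= ¬¬x   — idempotence
= x   — double negation

x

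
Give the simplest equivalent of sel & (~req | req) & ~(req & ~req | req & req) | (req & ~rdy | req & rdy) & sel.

sel

sel & (~req | req) & ~(req & ~req | req & req) | (req & ~rdy | req & rdy) & sel
= sel & ~(req & ~req | req & req) | (req & ~rdy | req & rdy) & sel   (complement / identity)
= sel & ~req | (req & ~rdy | req & rdy) & sel   (distribution)
= (~req | req & ~rdy | req & rdy) & sel   (distribution)
= (~req | req) & sel   (distribution)
= sel   (complement / identity)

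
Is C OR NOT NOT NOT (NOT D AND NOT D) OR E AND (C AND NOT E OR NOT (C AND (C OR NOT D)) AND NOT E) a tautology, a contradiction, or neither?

C OR NOT NOT NOT (NOT D AND NOT D) OR E AND (C AND NOT E OR NOT (C AND (C OR NOT D)) AND NOT E)
= C OR NOT NOT NOT (NOT D AND NOT D) OR E AND (C AND NOT E OR NOT C AND NOT E)   (absorption)
= C OR NOT (NOT D AND NOT D) OR E AND (C AND NOT E OR NOT C AND NOT E)   (double negation)
= C OR NOT (NOT D AND NOT D) OR E AND NOT E   (distribution)
= C OR D OR D OR E AND NOT E   (De Morgan)
= C OR D OR D   (complement / identity)
= C OR D   (idempotence)
This depends on C, D, so it is not a constant.

neither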